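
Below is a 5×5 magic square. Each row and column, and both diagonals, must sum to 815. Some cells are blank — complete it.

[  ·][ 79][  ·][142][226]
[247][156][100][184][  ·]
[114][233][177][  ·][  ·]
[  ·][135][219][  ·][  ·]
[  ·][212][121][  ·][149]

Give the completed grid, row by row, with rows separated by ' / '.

Row 2 must total 815; the given cells sum to 687, so (2,5) = 128.
Column 3: 100 + 177 + 219 + 121 + ? = 815, so (1,3) = 198.
Anti-diagonal must total 815; the given cells sum to 722, so (5,1) = 93.
From row 1, 815 − (79 + 198 + 142 + 226) gives (1,1) = 170.
Row 5: 93 + 212 + 121 + 149 + ? = 815, so (5,4) = 240.
Using column 1: 170 + 247 + 114 + 93 + ? → (4,1) = 815 − 624 = 191.
Main diagonal: 170 + 156 + 177 + 149 + ? = 815, so (4,4) = 163.
Using row 4: 191 + 135 + 219 + 163 + ? → (4,5) = 815 − 708 = 107.
Column 4: 142 + 184 + 163 + 240 + ? = 815, so (3,4) = 86.
From column 5, 815 − (226 + 128 + 107 + 149) gives (3,5) = 205.

170 79 198 142 226 / 247 156 100 184 128 / 114 233 177 86 205 / 191 135 219 163 107 / 93 212 121 240 149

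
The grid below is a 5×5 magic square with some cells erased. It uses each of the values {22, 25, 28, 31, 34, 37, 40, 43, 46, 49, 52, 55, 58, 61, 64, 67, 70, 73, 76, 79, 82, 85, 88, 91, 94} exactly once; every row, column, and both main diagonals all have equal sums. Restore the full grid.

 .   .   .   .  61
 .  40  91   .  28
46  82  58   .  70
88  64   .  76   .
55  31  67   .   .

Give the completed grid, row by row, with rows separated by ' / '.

The 25 entries sum to 1450, so each line sums to 1450/5 = 290.
Row 3 must total 290; the given cells sum to 256, so (3,4) = 34.
Column 2 needs 290; the known cells sum to 217, so (1,2) = 73.
Anti-diagonal needs 290; the known cells sum to 238, so (2,4) = 52.
Using row 2: 40 + 91 + 52 + 28 + ? → (2,1) = 290 − 211 = 79.
Column 1 must total 290; the given cells sum to 268, so (1,1) = 22.
From main diagonal, 290 − (22 + 40 + 58 + 76) gives (5,5) = 94.
Row 5: 55 + 31 + 67 + 94 + ? = 290, so (5,4) = 43.
From column 4, 290 − (52 + 34 + 76 + 43) gives (1,4) = 85.
Column 5: 61 + 28 + 70 + 94 + ? = 290, so (4,5) = 37.
Row 1 must total 290; the given cells sum to 241, so (1,3) = 49.
Using row 4: 88 + 64 + 76 + 37 + ? → (4,3) = 290 − 265 = 25.

22 73 49 85 61 / 79 40 91 52 28 / 46 82 58 34 70 / 88 64 25 76 37 / 55 31 67 43 94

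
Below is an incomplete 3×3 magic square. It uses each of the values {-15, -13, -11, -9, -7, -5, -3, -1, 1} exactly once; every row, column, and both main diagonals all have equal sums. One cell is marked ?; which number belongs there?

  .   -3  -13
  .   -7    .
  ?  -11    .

The 9 entries sum to -63, so each line sums to -63/3 = -21.
Using row 1: -3 + (-13) + ? → (1,1) = -21 − (-16) = -5.
Main diagonal needs -21; the known cells sum to -12, so (3,3) = -9.
Using anti-diagonal: -13 + (-7) + ? → (3,1) = -21 − (-20) = -1.

-1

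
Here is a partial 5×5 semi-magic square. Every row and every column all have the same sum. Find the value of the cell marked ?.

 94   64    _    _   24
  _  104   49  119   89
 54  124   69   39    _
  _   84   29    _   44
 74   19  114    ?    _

Column 2 is complete and sums to 395; that is the magic constant.
Row 2 must total 395; the given cells sum to 361, so (2,1) = 34.
Row 3: 54 + 124 + 69 + 39 + ? = 395, so (3,5) = 109.
From column 1, 395 − (94 + 34 + 54 + 74) gives (4,1) = 139.
Column 3 must total 395; the given cells sum to 261, so (1,3) = 134.
The remaining cell in column 5 is (5,5) = 395 − 266 = 129.
Row 1 needs 395; the known cells sum to 316, so (1,4) = 79.
Row 4: 139 + 84 + 29 + 44 + ? = 395, so (4,4) = 99.
Row 5 needs 395; the known cells sum to 336, so (5,4) = 59.

59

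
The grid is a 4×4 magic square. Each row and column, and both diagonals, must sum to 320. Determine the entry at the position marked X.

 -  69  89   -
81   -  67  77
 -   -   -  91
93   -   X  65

Using row 2: 81 + 67 + 77 + ? → (2,2) = 320 − 225 = 95.
Using column 4: 77 + 91 + 65 + ? → (1,4) = 320 − 233 = 87.
Anti-diagonal must total 320; the given cells sum to 247, so (3,2) = 73.
Row 1 must total 320; the given cells sum to 245, so (1,1) = 75.
Column 1: 75 + 81 + 93 + ? = 320, so (3,1) = 71.
Column 2 needs 320; the known cells sum to 237, so (4,2) = 83.
Main diagonal must total 320; the given cells sum to 235, so (3,3) = 85.
Using row 4: 93 + 83 + 65 + ? → (4,3) = 320 − 241 = 79.

79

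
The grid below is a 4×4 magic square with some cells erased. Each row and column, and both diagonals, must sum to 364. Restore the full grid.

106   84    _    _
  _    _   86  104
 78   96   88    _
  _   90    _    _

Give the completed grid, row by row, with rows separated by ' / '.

106 84 92 82 / 80 94 86 104 / 78 96 88 102 / 100 90 98 76

The remaining cell in row 3 is (3,4) = 364 − 262 = 102.
From column 2, 364 − (84 + 96 + 90) gives (2,2) = 94.
Using main diagonal: 106 + 94 + 88 + ? → (4,4) = 364 − 288 = 76.
From row 2, 364 − (94 + 86 + 104) gives (2,1) = 80.
Column 1 needs 364; the known cells sum to 264, so (4,1) = 100.
Column 4: 104 + 102 + 76 + ? = 364, so (1,4) = 82.
Row 1 needs 364; the known cells sum to 272, so (1,3) = 92.
Row 4 must total 364; the given cells sum to 266, so (4,3) = 98.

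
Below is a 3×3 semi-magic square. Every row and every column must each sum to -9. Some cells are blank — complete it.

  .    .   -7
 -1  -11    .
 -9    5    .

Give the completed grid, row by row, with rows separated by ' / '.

1 -3 -7 / -1 -11 3 / -9 5 -5

Row 2 must total -9; the given cells sum to -12, so (2,3) = 3.
Row 3 needs -9; the known cells sum to -4, so (3,3) = -5.
From column 1, -9 − (-1 + (-9)) gives (1,1) = 1.
From column 2, -9 − (-11 + 5) gives (1,2) = -3.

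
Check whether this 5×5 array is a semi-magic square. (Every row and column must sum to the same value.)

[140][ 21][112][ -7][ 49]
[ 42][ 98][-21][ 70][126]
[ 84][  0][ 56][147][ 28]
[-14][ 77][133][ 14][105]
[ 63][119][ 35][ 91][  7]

Row 1: 140 + 21 + 112 + (-7) + 49 = 315.
Row 2: 42 + 98 + (-21) + 70 + 126 = 315.
Row 3: 84 + 0 + 56 + 147 + 28 = 315.
Row 4: -14 + 77 + 133 + 14 + 105 = 315.
Row 5: 63 + 119 + 35 + 91 + 7 = 315.
Column 1: 140 + 42 + 84 + (-14) + 63 = 315.
Column 2: 21 + 98 + 0 + 77 + 119 = 315.
Column 3: 112 + (-21) + 56 + 133 + 35 = 315.
Column 4: -7 + 70 + 147 + 14 + 91 = 315.
Column 5: 49 + 126 + 28 + 105 + 7 = 315.
All lines sum to 315.

Yes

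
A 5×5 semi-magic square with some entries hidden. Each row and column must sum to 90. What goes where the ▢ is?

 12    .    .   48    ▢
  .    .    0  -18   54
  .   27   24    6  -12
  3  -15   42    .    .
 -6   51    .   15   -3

30

From row 3, 90 − (27 + 24 + 6 + (-12)) gives (3,1) = 45.
Row 5 needs 90; the known cells sum to 57, so (5,3) = 33.
Column 1 needs 90; the known cells sum to 54, so (2,1) = 36.
Column 3: 0 + 24 + 42 + 33 + ? = 90, so (1,3) = -9.
Column 4 must total 90; the given cells sum to 51, so (4,4) = 39.
Row 2 needs 90; the known cells sum to 72, so (2,2) = 18.
Row 4: 3 + (-15) + 42 + 39 + ? = 90, so (4,5) = 21.
Column 2: 18 + 27 + (-15) + 51 + ? = 90, so (1,2) = 9.
The remaining cell in column 5 is (1,5) = 90 − 60 = 30.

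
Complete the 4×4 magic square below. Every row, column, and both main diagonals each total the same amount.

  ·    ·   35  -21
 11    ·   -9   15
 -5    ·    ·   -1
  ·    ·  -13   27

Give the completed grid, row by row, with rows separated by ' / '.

-17 23 35 -21 / 11 3 -9 15 / -5 19 7 -1 / 31 -25 -13 27

Column 4 is already complete: -21 + 15 + -1 + 27 = 20, so that is the magic constant.
Row 2 must total 20; the given cells sum to 17, so (2,2) = 3.
From column 3, 20 − (35 + (-9) + (-13)) gives (3,3) = 7.
The remaining cell in main diagonal is (1,1) = 20 − 37 = -17.
Using row 1: -17 + 35 + (-21) + ? → (1,2) = 20 − (-3) = 23.
Row 3 must total 20; the given cells sum to 1, so (3,2) = 19.
Column 1 needs 20; the known cells sum to -11, so (4,1) = 31.
Column 2: 23 + 3 + 19 + ? = 20, so (4,2) = -25.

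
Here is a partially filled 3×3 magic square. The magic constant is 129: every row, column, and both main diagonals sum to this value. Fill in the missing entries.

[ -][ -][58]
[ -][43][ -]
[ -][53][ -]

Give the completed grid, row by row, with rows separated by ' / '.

Column 2 needs 129; the known cells sum to 96, so (1,2) = 33.
From anti-diagonal, 129 − (58 + 43) gives (3,1) = 28.
The remaining cell in row 1 is (1,1) = 129 − 91 = 38.
Row 3 needs 129; the known cells sum to 81, so (3,3) = 48.
The remaining cell in column 1 is (2,1) = 129 − 66 = 63.
From column 3, 129 − (58 + 48) gives (2,3) = 23.

38 33 58 / 63 43 23 / 28 53 48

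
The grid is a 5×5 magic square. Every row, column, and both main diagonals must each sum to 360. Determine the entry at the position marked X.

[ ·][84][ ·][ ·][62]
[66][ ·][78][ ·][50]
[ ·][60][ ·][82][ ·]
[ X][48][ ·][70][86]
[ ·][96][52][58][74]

Using row 5: 96 + 52 + 58 + 74 + ? → (5,1) = 360 − 280 = 80.
From column 2, 360 − (84 + 60 + 48 + 96) gives (2,2) = 72.
Column 5 needs 360; the known cells sum to 272, so (3,5) = 88.
Row 2: 66 + 72 + 78 + 50 + ? = 360, so (2,4) = 94.
Column 4 needs 360; the known cells sum to 304, so (1,4) = 56.
From anti-diagonal, 360 − (62 + 94 + 48 + 80) gives (3,3) = 76.
The remaining cell in row 3 is (3,1) = 360 − 306 = 54.
Main diagonal: 72 + 76 + 70 + 74 + ? = 360, so (1,1) = 68.
Row 1: 68 + 84 + 56 + 62 + ? = 360, so (1,3) = 90.
Column 1 must total 360; the given cells sum to 268, so (4,1) = 92.

92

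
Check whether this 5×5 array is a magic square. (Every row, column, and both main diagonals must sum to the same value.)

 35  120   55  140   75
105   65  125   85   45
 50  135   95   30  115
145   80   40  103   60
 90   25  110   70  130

Row 1: 35 + 120 + 55 + 140 + 75 = 425.
Row 2: 105 + 65 + 125 + 85 + 45 = 425.
Row 3: 50 + 135 + 95 + 30 + 115 = 425.
Row 4: 145 + 80 + 40 + 103 + 60 = 428.
Row 5: 90 + 25 + 110 + 70 + 130 = 425.
Column 1: 35 + 105 + 50 + 145 + 90 = 425.
Column 2: 120 + 65 + 135 + 80 + 25 = 425.
Column 3: 55 + 125 + 95 + 40 + 110 = 425.
Column 4: 140 + 85 + 30 + 103 + 70 = 428.
Column 5: 75 + 45 + 115 + 60 + 130 = 425.
Main diagonal: 35 + 65 + 95 + 103 + 130 = 428.
Anti-diagonal: 75 + 85 + 95 + 80 + 90 = 425.

No — main diagonal sums to 428 but column 3 sums to 425.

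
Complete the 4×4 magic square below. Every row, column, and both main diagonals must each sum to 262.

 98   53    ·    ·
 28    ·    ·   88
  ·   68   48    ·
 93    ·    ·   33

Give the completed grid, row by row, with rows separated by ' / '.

98 53 73 38 / 28 83 63 88 / 43 68 48 103 / 93 58 78 33

Using column 1: 98 + 28 + 93 + ? → (3,1) = 262 − 219 = 43.
Main diagonal needs 262; the known cells sum to 179, so (2,2) = 83.
The remaining cell in row 2 is (2,3) = 262 − 199 = 63.
Row 3 must total 262; the given cells sum to 159, so (3,4) = 103.
Column 2: 53 + 83 + 68 + ? = 262, so (4,2) = 58.
Column 4: 88 + 103 + 33 + ? = 262, so (1,4) = 38.
The remaining cell in row 1 is (1,3) = 262 − 189 = 73.
From row 4, 262 − (93 + 58 + 33) gives (4,3) = 78.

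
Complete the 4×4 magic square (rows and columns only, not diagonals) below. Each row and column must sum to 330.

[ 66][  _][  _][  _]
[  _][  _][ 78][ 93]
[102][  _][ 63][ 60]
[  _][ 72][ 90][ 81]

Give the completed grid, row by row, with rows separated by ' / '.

66 69 99 96 / 75 84 78 93 / 102 105 63 60 / 87 72 90 81

From row 3, 330 − (102 + 63 + 60) gives (3,2) = 105.
Row 4 must total 330; the given cells sum to 243, so (4,1) = 87.
From column 1, 330 − (66 + 102 + 87) gives (2,1) = 75.
Column 3 needs 330; the known cells sum to 231, so (1,3) = 99.
From column 4, 330 − (93 + 60 + 81) gives (1,4) = 96.
The remaining cell in row 1 is (1,2) = 330 − 261 = 69.
Row 2: 75 + 78 + 93 + ? = 330, so (2,2) = 84.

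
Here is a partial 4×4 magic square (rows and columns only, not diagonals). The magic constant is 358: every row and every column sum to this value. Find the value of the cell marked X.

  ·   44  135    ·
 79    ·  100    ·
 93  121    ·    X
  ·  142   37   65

58

Row 4: 142 + 37 + 65 + ? = 358, so (4,1) = 114.
Column 1 needs 358; the known cells sum to 286, so (1,1) = 72.
The remaining cell in column 2 is (2,2) = 358 − 307 = 51.
The remaining cell in column 3 is (3,3) = 358 − 272 = 86.
Row 1: 72 + 44 + 135 + ? = 358, so (1,4) = 107.
Row 2 needs 358; the known cells sum to 230, so (2,4) = 128.
Row 3: 93 + 121 + 86 + ? = 358, so (3,4) = 58.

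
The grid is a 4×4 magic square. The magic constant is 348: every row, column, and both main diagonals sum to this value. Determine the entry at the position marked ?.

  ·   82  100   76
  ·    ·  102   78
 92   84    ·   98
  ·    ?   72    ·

Row 1 must total 348; the given cells sum to 258, so (1,1) = 90.
Row 3: 92 + 84 + 98 + ? = 348, so (3,3) = 74.
Using column 4: 76 + 78 + 98 + ? → (4,4) = 348 − 252 = 96.
Main diagonal must total 348; the given cells sum to 260, so (2,2) = 88.
From anti-diagonal, 348 − (76 + 102 + 84) gives (4,1) = 86.
Row 2 must total 348; the given cells sum to 268, so (2,1) = 80.
Using row 4: 86 + 72 + 96 + ? → (4,2) = 348 − 254 = 94.

94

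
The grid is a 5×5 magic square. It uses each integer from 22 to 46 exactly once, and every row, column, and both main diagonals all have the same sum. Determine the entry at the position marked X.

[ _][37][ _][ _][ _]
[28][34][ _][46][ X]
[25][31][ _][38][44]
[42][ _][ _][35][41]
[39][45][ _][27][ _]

22

The entries are 22 through 46, which sum to 850, so each line sums to 850/5 = 170.
The remaining cell in row 3 is (3,3) = 170 − 138 = 32.
Column 1 must total 170; the given cells sum to 134, so (1,1) = 36.
Column 2 needs 170; the known cells sum to 147, so (4,2) = 23.
Using column 4: 46 + 38 + 35 + 27 + ? → (1,4) = 170 − 146 = 24.
Main diagonal: 36 + 34 + 32 + 35 + ? = 170, so (5,5) = 33.
Anti-diagonal: 46 + 32 + 23 + 39 + ? = 170, so (1,5) = 30.
Using row 1: 36 + 37 + 24 + 30 + ? → (1,3) = 170 − 127 = 43.
Row 4 needs 170; the known cells sum to 141, so (4,3) = 29.
Row 5 must total 170; the given cells sum to 144, so (5,3) = 26.
From column 3, 170 − (43 + 32 + 29 + 26) gives (2,3) = 40.
Using column 5: 30 + 44 + 41 + 33 + ? → (2,5) = 170 − 148 = 22.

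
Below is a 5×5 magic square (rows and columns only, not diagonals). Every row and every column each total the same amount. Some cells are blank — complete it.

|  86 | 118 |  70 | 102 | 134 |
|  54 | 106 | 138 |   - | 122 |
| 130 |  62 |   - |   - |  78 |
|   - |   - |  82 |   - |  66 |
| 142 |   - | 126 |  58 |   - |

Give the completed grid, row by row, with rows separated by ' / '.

Row 1 is already complete: 86 + 118 + 70 + 102 + 134 = 510, so that is the magic constant.
Row 2 needs 510; the known cells sum to 420, so (2,4) = 90.
Column 1 needs 510; the known cells sum to 412, so (4,1) = 98.
Column 3 must total 510; the given cells sum to 416, so (3,3) = 94.
The remaining cell in column 5 is (5,5) = 510 − 400 = 110.
From row 3, 510 − (130 + 62 + 94 + 78) gives (3,4) = 146.
From row 5, 510 − (142 + 126 + 58 + 110) gives (5,2) = 74.
The remaining cell in column 2 is (4,2) = 510 − 360 = 150.
From column 4, 510 − (102 + 90 + 146 + 58) gives (4,4) = 114.

86 118 70 102 134 / 54 106 138 90 122 / 130 62 94 146 78 / 98 150 82 114 66 / 142 74 126 58 110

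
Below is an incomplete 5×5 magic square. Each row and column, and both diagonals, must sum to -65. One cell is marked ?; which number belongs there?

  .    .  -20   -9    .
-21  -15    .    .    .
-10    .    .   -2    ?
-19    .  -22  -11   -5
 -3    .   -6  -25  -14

-16

Using row 4: -19 + (-22) + (-11) + (-5) + ? → (4,2) = -65 − (-57) = -8.
Using row 5: -3 + (-6) + (-25) + (-14) + ? → (5,2) = -65 − (-48) = -17.
Column 1 needs -65; the known cells sum to -53, so (1,1) = -12.
From column 4, -65 − (-9 + (-2) + (-11) + (-25)) gives (2,4) = -18.
Main diagonal: -12 + (-15) + (-11) + (-14) + ? = -65, so (3,3) = -13.
Anti-diagonal must total -65; the given cells sum to -42, so (1,5) = -23.
The remaining cell in row 1 is (1,2) = -65 − (-64) = -1.
The remaining cell in column 2 is (3,2) = -65 − (-41) = -24.
From column 3, -65 − (-20 + (-13) + (-22) + (-6)) gives (2,3) = -4.
Row 2: -21 + (-15) + (-4) + (-18) + ? = -65, so (2,5) = -7.
The remaining cell in row 3 is (3,5) = -65 − (-49) = -16.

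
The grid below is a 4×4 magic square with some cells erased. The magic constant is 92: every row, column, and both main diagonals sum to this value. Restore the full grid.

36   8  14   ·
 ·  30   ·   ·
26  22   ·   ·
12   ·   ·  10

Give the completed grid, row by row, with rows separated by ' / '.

Row 1: 36 + 8 + 14 + ? = 92, so (1,4) = 34.
Column 1: 36 + 26 + 12 + ? = 92, so (2,1) = 18.
Column 2: 8 + 30 + 22 + ? = 92, so (4,2) = 32.
From main diagonal, 92 − (36 + 30 + 10) gives (3,3) = 16.
Anti-diagonal: 34 + 22 + 12 + ? = 92, so (2,3) = 24.
Row 2 must total 92; the given cells sum to 72, so (2,4) = 20.
Row 3 must total 92; the given cells sum to 64, so (3,4) = 28.
Row 4 needs 92; the known cells sum to 54, so (4,3) = 38.

36 8 14 34 / 18 30 24 20 / 26 22 16 28 / 12 32 38 10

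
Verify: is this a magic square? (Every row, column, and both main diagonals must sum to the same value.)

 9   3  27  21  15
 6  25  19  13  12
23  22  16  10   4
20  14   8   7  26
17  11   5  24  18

Yes

Row 1: 9 + 3 + 27 + 21 + 15 = 75.
Row 2: 6 + 25 + 19 + 13 + 12 = 75.
Row 3: 23 + 22 + 16 + 10 + 4 = 75.
Row 4: 20 + 14 + 8 + 7 + 26 = 75.
Row 5: 17 + 11 + 5 + 24 + 18 = 75.
Column 1: 9 + 6 + 23 + 20 + 17 = 75.
Column 2: 3 + 25 + 22 + 14 + 11 = 75.
Column 3: 27 + 19 + 16 + 8 + 5 = 75.
Column 4: 21 + 13 + 10 + 7 + 24 = 75.
Column 5: 15 + 12 + 4 + 26 + 18 = 75.
Main diagonal: 9 + 25 + 16 + 7 + 18 = 75.
Anti-diagonal: 15 + 13 + 16 + 14 + 17 = 75.
All lines sum to 75.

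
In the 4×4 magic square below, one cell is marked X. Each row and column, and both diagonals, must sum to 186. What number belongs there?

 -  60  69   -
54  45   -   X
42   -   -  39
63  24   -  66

51

From row 4, 186 − (63 + 24 + 66) gives (4,3) = 33.
Column 1 needs 186; the known cells sum to 159, so (1,1) = 27.
Using column 2: 60 + 45 + 24 + ? → (3,2) = 186 − 129 = 57.
Main diagonal needs 186; the known cells sum to 138, so (3,3) = 48.
Row 1 must total 186; the given cells sum to 156, so (1,4) = 30.
Column 3 needs 186; the known cells sum to 150, so (2,3) = 36.
From column 4, 186 − (30 + 39 + 66) gives (2,4) = 51.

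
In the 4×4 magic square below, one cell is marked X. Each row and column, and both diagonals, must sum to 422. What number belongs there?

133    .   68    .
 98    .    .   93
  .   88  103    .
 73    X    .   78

Using column 1: 133 + 98 + 73 + ? → (3,1) = 422 − 304 = 118.
From main diagonal, 422 − (133 + 103 + 78) gives (2,2) = 108.
Row 2 needs 422; the known cells sum to 299, so (2,3) = 123.
From row 3, 422 − (118 + 88 + 103) gives (3,4) = 113.
Using column 3: 68 + 123 + 103 + ? → (4,3) = 422 − 294 = 128.
Column 4 needs 422; the known cells sum to 284, so (1,4) = 138.
Row 1: 133 + 68 + 138 + ? = 422, so (1,2) = 83.
From row 4, 422 − (73 + 128 + 78) gives (4,2) = 143.

143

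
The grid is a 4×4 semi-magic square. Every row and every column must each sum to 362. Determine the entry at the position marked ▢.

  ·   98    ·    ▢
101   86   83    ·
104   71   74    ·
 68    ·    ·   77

80

Row 2 must total 362; the given cells sum to 270, so (2,4) = 92.
Row 3: 104 + 71 + 74 + ? = 362, so (3,4) = 113.
Column 1 needs 362; the known cells sum to 273, so (1,1) = 89.
Column 2 needs 362; the known cells sum to 255, so (4,2) = 107.
Column 4: 92 + 113 + 77 + ? = 362, so (1,4) = 80.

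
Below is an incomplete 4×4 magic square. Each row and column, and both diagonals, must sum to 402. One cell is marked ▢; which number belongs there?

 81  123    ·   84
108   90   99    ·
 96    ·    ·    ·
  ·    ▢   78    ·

Row 1: 81 + 123 + 84 + ? = 402, so (1,3) = 114.
Row 2 needs 402; the known cells sum to 297, so (2,4) = 105.
Column 1 needs 402; the known cells sum to 285, so (4,1) = 117.
Column 3: 114 + 99 + 78 + ? = 402, so (3,3) = 111.
The remaining cell in main diagonal is (4,4) = 402 − 282 = 120.
From anti-diagonal, 402 − (84 + 99 + 117) gives (3,2) = 102.
Row 3 needs 402; the known cells sum to 309, so (3,4) = 93.
Row 4 needs 402; the known cells sum to 315, so (4,2) = 87.

87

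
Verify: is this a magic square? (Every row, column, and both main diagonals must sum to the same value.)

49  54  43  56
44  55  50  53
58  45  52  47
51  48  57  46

Row 1: 49 + 54 + 43 + 56 = 202.
Row 2: 44 + 55 + 50 + 53 = 202.
Row 3: 58 + 45 + 52 + 47 = 202.
Row 4: 51 + 48 + 57 + 46 = 202.
Column 1: 49 + 44 + 58 + 51 = 202.
Column 2: 54 + 55 + 45 + 48 = 202.
Column 3: 43 + 50 + 52 + 57 = 202.
Column 4: 56 + 53 + 47 + 46 = 202.
Main diagonal: 49 + 55 + 52 + 46 = 202.
Anti-diagonal: 56 + 50 + 45 + 51 = 202.
All lines sum to 202.

Yes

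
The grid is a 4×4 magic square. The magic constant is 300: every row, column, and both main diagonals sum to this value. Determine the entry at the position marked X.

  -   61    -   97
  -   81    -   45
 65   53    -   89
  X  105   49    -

77

Row 3 must total 300; the given cells sum to 207, so (3,3) = 93.
The remaining cell in column 4 is (4,4) = 300 − 231 = 69.
The remaining cell in main diagonal is (1,1) = 300 − 243 = 57.
Row 1 needs 300; the known cells sum to 215, so (1,3) = 85.
Row 4: 105 + 49 + 69 + ? = 300, so (4,1) = 77.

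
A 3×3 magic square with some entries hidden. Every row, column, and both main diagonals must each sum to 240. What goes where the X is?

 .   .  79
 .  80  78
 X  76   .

81

Row 2: 80 + 78 + ? = 240, so (2,1) = 82.
From column 2, 240 − (80 + 76) gives (1,2) = 84.
Column 3: 79 + 78 + ? = 240, so (3,3) = 83.
Main diagonal: 80 + 83 + ? = 240, so (1,1) = 77.
Anti-diagonal: 79 + 80 + ? = 240, so (3,1) = 81.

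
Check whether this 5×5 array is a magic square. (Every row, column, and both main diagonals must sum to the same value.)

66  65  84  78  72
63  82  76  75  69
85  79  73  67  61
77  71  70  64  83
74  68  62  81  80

Row 1: 66 + 65 + 84 + 78 + 72 = 365.
Row 2: 63 + 82 + 76 + 75 + 69 = 365.
Row 3: 85 + 79 + 73 + 67 + 61 = 365.
Row 4: 77 + 71 + 70 + 64 + 83 = 365.
Row 5: 74 + 68 + 62 + 81 + 80 = 365.
Column 1: 66 + 63 + 85 + 77 + 74 = 365.
Column 2: 65 + 82 + 79 + 71 + 68 = 365.
Column 3: 84 + 76 + 73 + 70 + 62 = 365.
Column 4: 78 + 75 + 67 + 64 + 81 = 365.
Column 5: 72 + 69 + 61 + 83 + 80 = 365.
Main diagonal: 66 + 82 + 73 + 64 + 80 = 365.
Anti-diagonal: 72 + 75 + 73 + 71 + 74 = 365.
All lines sum to 365.

Yes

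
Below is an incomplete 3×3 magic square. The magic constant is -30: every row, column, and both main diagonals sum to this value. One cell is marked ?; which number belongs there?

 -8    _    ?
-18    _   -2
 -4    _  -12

Using row 2: -18 + (-2) + ? → (2,2) = -30 − (-20) = -10.
Row 3 must total -30; the given cells sum to -16, so (3,2) = -14.
The remaining cell in column 2 is (1,2) = -30 − (-24) = -6.
Column 3 needs -30; the known cells sum to -14, so (1,3) = -16.

-16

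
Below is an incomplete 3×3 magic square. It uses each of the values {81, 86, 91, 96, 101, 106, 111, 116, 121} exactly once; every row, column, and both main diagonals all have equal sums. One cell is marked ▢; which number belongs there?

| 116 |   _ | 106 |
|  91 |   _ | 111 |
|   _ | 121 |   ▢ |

86

The 9 entries sum to 909, so each line sums to 909/3 = 303.
The remaining cell in row 1 is (1,2) = 303 − 222 = 81.
Row 2 needs 303; the known cells sum to 202, so (2,2) = 101.
Column 1 must total 303; the given cells sum to 207, so (3,1) = 96.
Column 3: 106 + 111 + ? = 303, so (3,3) = 86.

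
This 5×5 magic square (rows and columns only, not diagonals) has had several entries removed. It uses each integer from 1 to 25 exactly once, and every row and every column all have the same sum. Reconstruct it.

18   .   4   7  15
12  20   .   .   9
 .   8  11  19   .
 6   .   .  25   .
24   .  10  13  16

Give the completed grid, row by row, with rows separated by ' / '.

18 21 4 7 15 / 12 20 23 1 9 / 5 8 11 19 22 / 6 14 17 25 3 / 24 2 10 13 16

The entries are 1 through 25, which sum to 325, so each line sums to 325/5 = 65.
Using row 1: 18 + 4 + 7 + 15 + ? → (1,2) = 65 − 44 = 21.
Row 5 needs 65; the known cells sum to 63, so (5,2) = 2.
Column 1: 18 + 12 + 6 + 24 + ? = 65, so (3,1) = 5.
Using column 2: 21 + 20 + 8 + 2 + ? → (4,2) = 65 − 51 = 14.
The remaining cell in column 4 is (2,4) = 65 − 64 = 1.
From row 2, 65 − (12 + 20 + 1 + 9) gives (2,3) = 23.
Row 3 must total 65; the given cells sum to 43, so (3,5) = 22.
Column 3 must total 65; the given cells sum to 48, so (4,3) = 17.
Column 5 must total 65; the given cells sum to 62, so (4,5) = 3.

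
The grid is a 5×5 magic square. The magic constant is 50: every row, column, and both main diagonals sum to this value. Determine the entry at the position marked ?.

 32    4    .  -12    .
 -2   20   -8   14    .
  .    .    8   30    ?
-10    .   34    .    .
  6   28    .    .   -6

2

The remaining cell in row 2 is (2,5) = 50 − 24 = 26.
Column 1 needs 50; the known cells sum to 26, so (3,1) = 24.
Using main diagonal: 32 + 20 + 8 + (-6) + ? → (4,4) = 50 − 54 = -4.
Column 4: -12 + 14 + 30 + (-4) + ? = 50, so (5,4) = 22.
Using row 5: 6 + 28 + 22 + (-6) + ? → (5,3) = 50 − 50 = 0.
Column 3 needs 50; the known cells sum to 34, so (1,3) = 16.
From row 1, 50 − (32 + 4 + 16 + (-12)) gives (1,5) = 10.
Using anti-diagonal: 10 + 14 + 8 + 6 + ? → (4,2) = 50 − 38 = 12.
From row 4, 50 − (-10 + 12 + 34 + (-4)) gives (4,5) = 18.
Column 2: 4 + 20 + 12 + 28 + ? = 50, so (3,2) = -14.
From column 5, 50 − (10 + 26 + 18 + (-6)) gives (3,5) = 2.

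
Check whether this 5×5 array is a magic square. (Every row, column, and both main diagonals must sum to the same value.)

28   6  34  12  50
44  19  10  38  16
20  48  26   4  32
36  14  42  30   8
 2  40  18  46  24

No — row 4 sums to 130 but row 2 sums to 127.

Row 1: 28 + 6 + 34 + 12 + 50 = 130.
Row 2: 44 + 19 + 10 + 38 + 16 = 127.
Row 3: 20 + 48 + 26 + 4 + 32 = 130.
Row 4: 36 + 14 + 42 + 30 + 8 = 130.
Row 5: 2 + 40 + 18 + 46 + 24 = 130.
Column 1: 28 + 44 + 20 + 36 + 2 = 130.
Column 2: 6 + 19 + 48 + 14 + 40 = 127.
Column 3: 34 + 10 + 26 + 42 + 18 = 130.
Column 4: 12 + 38 + 4 + 30 + 46 = 130.
Column 5: 50 + 16 + 32 + 8 + 24 = 130.
Main diagonal: 28 + 19 + 26 + 30 + 24 = 127.
Anti-diagonal: 50 + 38 + 26 + 14 + 2 = 130.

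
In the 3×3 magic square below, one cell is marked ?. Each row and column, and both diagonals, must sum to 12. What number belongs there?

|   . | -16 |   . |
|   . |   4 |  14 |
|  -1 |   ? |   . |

24

The remaining cell in row 2 is (2,1) = 12 − 18 = -6.
The remaining cell in column 1 is (1,1) = 12 − (-7) = 19.
Column 2: -16 + 4 + ? = 12, so (3,2) = 24.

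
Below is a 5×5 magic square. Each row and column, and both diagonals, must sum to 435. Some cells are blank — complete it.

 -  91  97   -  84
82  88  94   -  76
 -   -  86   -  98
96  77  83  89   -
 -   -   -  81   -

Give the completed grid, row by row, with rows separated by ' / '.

Row 2 needs 435; the known cells sum to 340, so (2,4) = 95.
Row 4 must total 435; the given cells sum to 345, so (4,5) = 90.
Column 3 must total 435; the given cells sum to 360, so (5,3) = 75.
Column 5 needs 435; the known cells sum to 348, so (5,5) = 87.
The remaining cell in main diagonal is (1,1) = 435 − 350 = 85.
Anti-diagonal needs 435; the known cells sum to 342, so (5,1) = 93.
From row 1, 435 − (85 + 91 + 97 + 84) gives (1,4) = 78.
Using row 5: 93 + 75 + 81 + 87 + ? → (5,2) = 435 − 336 = 99.
Column 1: 85 + 82 + 96 + 93 + ? = 435, so (3,1) = 79.
The remaining cell in column 2 is (3,2) = 435 − 355 = 80.
The remaining cell in column 4 is (3,4) = 435 − 343 = 92.

85 91 97 78 84 / 82 88 94 95 76 / 79 80 86 92 98 / 96 77 83 89 90 / 93 99 75 81 87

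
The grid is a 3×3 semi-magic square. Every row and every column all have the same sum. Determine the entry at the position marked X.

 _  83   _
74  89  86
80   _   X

92

Row 2 is complete and sums to 249; that is the magic constant.
From column 1, 249 − (74 + 80) gives (1,1) = 95.
Column 2 must total 249; the given cells sum to 172, so (3,2) = 77.
Row 1 must total 249; the given cells sum to 178, so (1,3) = 71.
Row 3: 80 + 77 + ? = 249, so (3,3) = 92.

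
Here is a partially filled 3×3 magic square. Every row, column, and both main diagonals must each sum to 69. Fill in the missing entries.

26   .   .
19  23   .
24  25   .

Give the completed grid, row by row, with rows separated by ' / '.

Row 2 must total 69; the given cells sum to 42, so (2,3) = 27.
The remaining cell in row 3 is (3,3) = 69 − 49 = 20.
Column 2: 23 + 25 + ? = 69, so (1,2) = 21.
Column 3 must total 69; the given cells sum to 47, so (1,3) = 22.

26 21 22 / 19 23 27 / 24 25 20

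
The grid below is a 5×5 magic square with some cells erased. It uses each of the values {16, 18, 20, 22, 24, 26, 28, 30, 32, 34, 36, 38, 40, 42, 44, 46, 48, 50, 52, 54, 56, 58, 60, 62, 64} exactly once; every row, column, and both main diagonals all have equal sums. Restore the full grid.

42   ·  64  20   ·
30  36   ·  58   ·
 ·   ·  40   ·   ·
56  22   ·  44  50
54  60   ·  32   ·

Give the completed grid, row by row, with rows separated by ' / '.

The 25 entries sum to 1000, so each line sums to 1000/5 = 200.
The remaining cell in row 4 is (4,3) = 200 − 172 = 28.
Column 1 must total 200; the given cells sum to 182, so (3,1) = 18.
Using column 4: 20 + 58 + 44 + 32 + ? → (3,4) = 200 − 154 = 46.
Main diagonal: 42 + 36 + 40 + 44 + ? = 200, so (5,5) = 38.
Anti-diagonal: 58 + 40 + 22 + 54 + ? = 200, so (1,5) = 26.
From row 1, 200 − (42 + 64 + 20 + 26) gives (1,2) = 48.
Row 5 needs 200; the known cells sum to 184, so (5,3) = 16.
Column 2 must total 200; the given cells sum to 166, so (3,2) = 34.
Column 3: 64 + 40 + 28 + 16 + ? = 200, so (2,3) = 52.
Row 2 needs 200; the known cells sum to 176, so (2,5) = 24.
The remaining cell in row 3 is (3,5) = 200 − 138 = 62.

42 48 64 20 26 / 30 36 52 58 24 / 18 34 40 46 62 / 56 22 28 44 50 / 54 60 16 32 38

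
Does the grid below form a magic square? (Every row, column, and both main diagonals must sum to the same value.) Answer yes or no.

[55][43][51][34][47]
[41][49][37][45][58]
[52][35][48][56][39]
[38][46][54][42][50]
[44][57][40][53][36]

Yes

Row 1: 55 + 43 + 51 + 34 + 47 = 230.
Row 2: 41 + 49 + 37 + 45 + 58 = 230.
Row 3: 52 + 35 + 48 + 56 + 39 = 230.
Row 4: 38 + 46 + 54 + 42 + 50 = 230.
Row 5: 44 + 57 + 40 + 53 + 36 = 230.
Column 1: 55 + 41 + 52 + 38 + 44 = 230.
Column 2: 43 + 49 + 35 + 46 + 57 = 230.
Column 3: 51 + 37 + 48 + 54 + 40 = 230.
Column 4: 34 + 45 + 56 + 42 + 53 = 230.
Column 5: 47 + 58 + 39 + 50 + 36 = 230.
Main diagonal: 55 + 49 + 48 + 42 + 36 = 230.
Anti-diagonal: 47 + 45 + 48 + 46 + 44 = 230.
All lines sum to 230.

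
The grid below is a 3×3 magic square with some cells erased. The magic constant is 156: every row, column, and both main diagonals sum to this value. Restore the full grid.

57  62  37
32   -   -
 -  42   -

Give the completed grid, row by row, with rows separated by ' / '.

Column 1 must total 156; the given cells sum to 89, so (3,1) = 67.
Column 2 needs 156; the known cells sum to 104, so (2,2) = 52.
The remaining cell in main diagonal is (3,3) = 156 − 109 = 47.
Row 2: 32 + 52 + ? = 156, so (2,3) = 72.

57 62 37 / 32 52 72 / 67 42 47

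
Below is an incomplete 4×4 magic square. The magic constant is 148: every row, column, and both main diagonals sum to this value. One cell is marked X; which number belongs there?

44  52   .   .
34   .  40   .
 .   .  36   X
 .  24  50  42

Row 4: 24 + 50 + 42 + ? = 148, so (4,1) = 32.
Using column 1: 44 + 34 + 32 + ? → (3,1) = 148 − 110 = 38.
Column 3: 40 + 36 + 50 + ? = 148, so (1,3) = 22.
Main diagonal: 44 + 36 + 42 + ? = 148, so (2,2) = 26.
Row 1: 44 + 52 + 22 + ? = 148, so (1,4) = 30.
Using row 2: 34 + 26 + 40 + ? → (2,4) = 148 − 100 = 48.
The remaining cell in column 2 is (3,2) = 148 − 102 = 46.
From column 4, 148 − (30 + 48 + 42) gives (3,4) = 28.

28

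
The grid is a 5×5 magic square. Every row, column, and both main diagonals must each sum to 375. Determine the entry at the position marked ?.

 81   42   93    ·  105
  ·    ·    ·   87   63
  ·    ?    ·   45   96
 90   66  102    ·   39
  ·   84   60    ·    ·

Row 1 needs 375; the known cells sum to 321, so (1,4) = 54.
From row 4, 375 − (90 + 66 + 102 + 39) gives (4,4) = 78.
The remaining cell in column 4 is (5,4) = 375 − 264 = 111.
Column 5: 105 + 63 + 96 + 39 + ? = 375, so (5,5) = 72.
From row 5, 375 − (84 + 60 + 111 + 72) gives (5,1) = 48.
Anti-diagonal must total 375; the given cells sum to 306, so (3,3) = 69.
Column 3: 93 + 69 + 102 + 60 + ? = 375, so (2,3) = 51.
Main diagonal must total 375; the given cells sum to 300, so (2,2) = 75.
The remaining cell in row 2 is (2,1) = 375 − 276 = 99.
From column 1, 375 − (81 + 99 + 90 + 48) gives (3,1) = 57.
Column 2 needs 375; the known cells sum to 267, so (3,2) = 108.

108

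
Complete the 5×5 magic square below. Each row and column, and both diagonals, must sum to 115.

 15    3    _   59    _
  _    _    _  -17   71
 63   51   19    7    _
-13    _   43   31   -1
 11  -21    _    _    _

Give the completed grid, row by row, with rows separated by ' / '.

Row 3 needs 115; the known cells sum to 140, so (3,5) = -25.
From row 4, 115 − (-13 + 43 + 31 + (-1)) gives (4,2) = 55.
From column 1, 115 − (15 + 63 + (-13) + 11) gives (2,1) = 39.
Column 2 must total 115; the given cells sum to 88, so (2,2) = 27.
Column 4 needs 115; the known cells sum to 80, so (5,4) = 35.
Using main diagonal: 15 + 27 + 19 + 31 + ? → (5,5) = 115 − 92 = 23.
Using anti-diagonal: -17 + 19 + 55 + 11 + ? → (1,5) = 115 − 68 = 47.
From row 1, 115 − (15 + 3 + 59 + 47) gives (1,3) = -9.
The remaining cell in row 2 is (2,3) = 115 − 120 = -5.
The remaining cell in row 5 is (5,3) = 115 − 48 = 67.

15 3 -9 59 47 / 39 27 -5 -17 71 / 63 51 19 7 -25 / -13 55 43 31 -1 / 11 -21 67 35 23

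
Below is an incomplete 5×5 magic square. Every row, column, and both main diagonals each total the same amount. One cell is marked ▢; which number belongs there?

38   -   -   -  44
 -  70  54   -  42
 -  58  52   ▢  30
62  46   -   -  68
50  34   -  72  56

Column 5 is complete and sums to 240; that is the magic constant.
The remaining cell in row 5 is (5,3) = 240 − 212 = 28.
Column 2 must total 240; the given cells sum to 208, so (1,2) = 32.
Main diagonal: 38 + 70 + 52 + 56 + ? = 240, so (4,4) = 24.
Anti-diagonal: 44 + 52 + 46 + 50 + ? = 240, so (2,4) = 48.
The remaining cell in row 2 is (2,1) = 240 − 214 = 26.
From row 4, 240 − (62 + 46 + 24 + 68) gives (4,3) = 40.
The remaining cell in column 1 is (3,1) = 240 − 176 = 64.
From column 3, 240 − (54 + 52 + 40 + 28) gives (1,3) = 66.
Row 1 must total 240; the given cells sum to 180, so (1,4) = 60.
The remaining cell in row 3 is (3,4) = 240 − 204 = 36.

36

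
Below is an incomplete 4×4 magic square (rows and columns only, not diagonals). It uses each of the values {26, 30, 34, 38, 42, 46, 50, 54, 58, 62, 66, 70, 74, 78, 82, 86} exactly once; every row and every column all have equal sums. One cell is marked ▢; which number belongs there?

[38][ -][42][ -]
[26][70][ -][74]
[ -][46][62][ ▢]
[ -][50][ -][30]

34

The 16 entries sum to 896, so each line sums to 896/4 = 224.
Row 2: 26 + 70 + 74 + ? = 224, so (2,3) = 54.
Column 2 needs 224; the known cells sum to 166, so (1,2) = 58.
From column 3, 224 − (42 + 54 + 62) gives (4,3) = 66.
Using row 1: 38 + 58 + 42 + ? → (1,4) = 224 − 138 = 86.
Using row 4: 50 + 66 + 30 + ? → (4,1) = 224 − 146 = 78.
Using column 1: 38 + 26 + 78 + ? → (3,1) = 224 − 142 = 82.
The remaining cell in column 4 is (3,4) = 224 − 190 = 34.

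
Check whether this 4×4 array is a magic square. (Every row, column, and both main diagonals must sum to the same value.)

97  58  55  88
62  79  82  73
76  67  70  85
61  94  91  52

Row 1: 97 + 58 + 55 + 88 = 298.
Row 2: 62 + 79 + 82 + 73 = 296.
Row 3: 76 + 67 + 70 + 85 = 298.
Row 4: 61 + 94 + 91 + 52 = 298.
Column 1: 97 + 62 + 76 + 61 = 296.
Column 2: 58 + 79 + 67 + 94 = 298.
Column 3: 55 + 82 + 70 + 91 = 298.
Column 4: 88 + 73 + 85 + 52 = 298.
Main diagonal: 97 + 79 + 70 + 52 = 298.
Anti-diagonal: 88 + 82 + 67 + 61 = 298.

No — row 3 sums to 298 but column 1 sums to 296.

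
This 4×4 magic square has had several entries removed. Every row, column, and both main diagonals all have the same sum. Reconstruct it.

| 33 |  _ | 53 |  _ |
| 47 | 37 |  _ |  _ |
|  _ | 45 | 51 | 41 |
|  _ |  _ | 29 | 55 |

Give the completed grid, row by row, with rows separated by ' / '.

Main diagonal is already complete: 33 + 37 + 51 + 55 = 176, so that is the magic constant.
From row 3, 176 − (45 + 51 + 41) gives (3,1) = 39.
Using column 1: 33 + 47 + 39 + ? → (4,1) = 176 − 119 = 57.
Column 3: 53 + 51 + 29 + ? = 176, so (2,3) = 43.
Anti-diagonal needs 176; the known cells sum to 145, so (1,4) = 31.
Using row 1: 33 + 53 + 31 + ? → (1,2) = 176 − 117 = 59.
From row 2, 176 − (47 + 37 + 43) gives (2,4) = 49.
Row 4 must total 176; the given cells sum to 141, so (4,2) = 35.

33 59 53 31 / 47 37 43 49 / 39 45 51 41 / 57 35 29 55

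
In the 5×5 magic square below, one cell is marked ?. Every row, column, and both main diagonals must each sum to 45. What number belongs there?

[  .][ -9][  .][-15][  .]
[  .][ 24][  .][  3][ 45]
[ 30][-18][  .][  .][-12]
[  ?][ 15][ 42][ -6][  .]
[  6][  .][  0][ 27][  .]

Column 2: -9 + 24 + (-18) + 15 + ? = 45, so (5,2) = 33.
Using column 4: -15 + 3 + (-6) + 27 + ? → (3,4) = 45 − 9 = 36.
The remaining cell in row 3 is (3,3) = 45 − 36 = 9.
Using row 5: 6 + 33 + 0 + 27 + ? → (5,5) = 45 − 66 = -21.
Main diagonal must total 45; the given cells sum to 6, so (1,1) = 39.
The remaining cell in anti-diagonal is (1,5) = 45 − 33 = 12.
Row 1 needs 45; the known cells sum to 27, so (1,3) = 18.
Column 3 must total 45; the given cells sum to 69, so (2,3) = -24.
Using column 5: 12 + 45 + (-12) + (-21) + ? → (4,5) = 45 − 24 = 21.
Row 2: 24 + (-24) + 3 + 45 + ? = 45, so (2,1) = -3.
Row 4 needs 45; the known cells sum to 72, so (4,1) = -27.

-27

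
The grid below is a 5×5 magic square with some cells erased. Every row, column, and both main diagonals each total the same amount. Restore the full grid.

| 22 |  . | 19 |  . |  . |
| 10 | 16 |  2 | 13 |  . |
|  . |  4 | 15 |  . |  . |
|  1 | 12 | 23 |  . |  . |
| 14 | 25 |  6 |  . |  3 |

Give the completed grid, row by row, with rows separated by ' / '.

Column 3 is already complete: 19 + 2 + 15 + 23 + 6 = 65, so that is the magic constant.
Using row 2: 10 + 16 + 2 + 13 + ? → (2,5) = 65 − 41 = 24.
Using row 5: 14 + 25 + 6 + 3 + ? → (5,4) = 65 − 48 = 17.
Column 1 needs 65; the known cells sum to 47, so (3,1) = 18.
The remaining cell in column 2 is (1,2) = 65 − 57 = 8.
Main diagonal needs 65; the known cells sum to 56, so (4,4) = 9.
The remaining cell in anti-diagonal is (1,5) = 65 − 54 = 11.
Using row 1: 22 + 8 + 19 + 11 + ? → (1,4) = 65 − 60 = 5.
Row 4 needs 65; the known cells sum to 45, so (4,5) = 20.
Column 4 needs 65; the known cells sum to 44, so (3,4) = 21.
Column 5 needs 65; the known cells sum to 58, so (3,5) = 7.

22 8 19 5 11 / 10 16 2 13 24 / 18 4 15 21 7 / 1 12 23 9 20 / 14 25 6 17 3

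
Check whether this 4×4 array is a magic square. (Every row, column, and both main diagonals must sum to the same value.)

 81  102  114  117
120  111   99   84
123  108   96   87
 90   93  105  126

Row 1: 81 + 102 + 114 + 117 = 414.
Row 2: 120 + 111 + 99 + 84 = 414.
Row 3: 123 + 108 + 96 + 87 = 414.
Row 4: 90 + 93 + 105 + 126 = 414.
Column 1: 81 + 120 + 123 + 90 = 414.
Column 2: 102 + 111 + 108 + 93 = 414.
Column 3: 114 + 99 + 96 + 105 = 414.
Column 4: 117 + 84 + 87 + 126 = 414.
Main diagonal: 81 + 111 + 96 + 126 = 414.
Anti-diagonal: 117 + 99 + 108 + 90 = 414.
All lines sum to 414.

Yes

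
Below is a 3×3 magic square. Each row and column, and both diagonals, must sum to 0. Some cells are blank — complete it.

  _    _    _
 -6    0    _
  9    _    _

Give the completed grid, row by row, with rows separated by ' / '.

Row 2 must total 0; the given cells sum to -6, so (2,3) = 6.
Column 1: -6 + 9 + ? = 0, so (1,1) = -3.
From main diagonal, 0 − (-3 + 0) gives (3,3) = 3.
Anti-diagonal: 0 + 9 + ? = 0, so (1,3) = -9.
Row 1 must total 0; the given cells sum to -12, so (1,2) = 12.
Row 3 must total 0; the given cells sum to 12, so (3,2) = -12.

-3 12 -9 / -6 0 6 / 9 -12 3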